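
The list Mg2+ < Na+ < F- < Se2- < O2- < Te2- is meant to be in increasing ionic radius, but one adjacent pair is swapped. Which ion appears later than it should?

Compare adjacent ions: both in group 16 with the same charge; O2- (period 2) has the smaller radius — yet in this increasing list Se2- sits before O2-. Nothing else is reversed, so O2- should move one place to the left.

O2-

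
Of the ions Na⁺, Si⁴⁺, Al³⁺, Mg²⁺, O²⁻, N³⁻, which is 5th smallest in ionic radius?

All of these have 10 electrons (isoelectronic). With the same electron cloud, the ion with the most protons pulls it in tightest. Nuclear charges: Si⁴⁺ (Z=14), Al³⁺ (Z=13), Mg²⁺ (Z=12), Na⁺ (Z=11), O²⁻ (Z=8), N³⁻ (Z=7). Highest Z is smallest.
That gives Si⁴⁺ < Al³⁺ < Mg²⁺ < Na⁺ < O²⁻ < N³⁻. From the smallest end, number 5 is O²⁻.

O²⁻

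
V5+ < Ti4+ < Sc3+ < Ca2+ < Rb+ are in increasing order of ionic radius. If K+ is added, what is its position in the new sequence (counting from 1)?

V5+ (Z=23, 18 e⁻), Ti4+ (Z=22, 18 e⁻), Sc3+ (Z=21, 18 e⁻), Ca2+ (Z=20, 18 e⁻), K+ (Z=19, 18 e⁻), Rb+ (Z=37, 36 e⁻). V5+ < Ti4+ (isoelectronic, higher Z=23 is smaller); Ti4+ < Sc3+ (isoelectronic, higher Z=22 is smaller); Sc3+ < Ca2+ (isoelectronic, higher Z=21 is smaller); Ca2+ < K+ (isoelectronic, higher Z=20 is smaller); K+ < Rb+ (same group, 1 shell fewer).
Putting K+ in gives V5+ < Ti4+ < Sc3+ < Ca2+ < K+ < Rb+; it lands at slot 5.

5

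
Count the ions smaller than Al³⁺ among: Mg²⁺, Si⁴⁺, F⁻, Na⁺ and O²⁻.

Each ion has 10 electrons. The ranking follows nuclear charge in reverse — greater Z gives a smaller radius. Si⁴⁺ (Z=14), Al³⁺ (Z=13), Mg²⁺ (Z=12), Na⁺ (Z=11), F⁻ (Z=9), O²⁻ (Z=8).
Relative to Al³⁺, the ions that are smaller are Si⁴⁺. Count: 1.

1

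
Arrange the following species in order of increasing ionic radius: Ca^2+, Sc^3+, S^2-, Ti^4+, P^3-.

Isoelectronic series (18 e⁻ each). Size is set by nuclear charge: more protons means a smaller ion. Ti^4+ (Z=22), Sc^3+ (Z=21), Ca^2+ (Z=20), S^2- (Z=16), P^3- (Z=15).

Ti^4+ < Sc^3+ < Ca^2+ < S^2- < P^3-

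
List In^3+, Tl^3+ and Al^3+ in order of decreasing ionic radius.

All are in the same group with charge +3. Radius grows down the group as n (the outermost shell) increases.

Tl^3+ > In^3+ > Al^3+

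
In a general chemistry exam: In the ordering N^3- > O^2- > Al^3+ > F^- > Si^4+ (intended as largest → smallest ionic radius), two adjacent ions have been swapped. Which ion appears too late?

F^-

The pair Al^3+, F^- is the wrong way round — both have 10 electrons but Z(Al)=13 > Z(F)=9, so Al^3+ should be the smaller of the two. All other adjacent pairs agree with periodic trends, so F^- is the misplaced ion.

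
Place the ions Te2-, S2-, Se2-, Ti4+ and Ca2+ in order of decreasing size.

Te2- > Se2- > S2- > Ca2+ > Ti4+

Ti4+ (Z=22, 18 e⁻), Ca2+ (Z=20, 18 e⁻), S2- (Z=16, 18 e⁻), Se2- (Z=34, 36 e⁻), Te2- (Z=52, 54 e⁻). Ti4+ < Ca2+ (both 18 e⁻, Z=22>20); Ca2+ < S2- (isoelectronic, higher Z=20 is smaller); S2- < Se2- (same group, period 3 vs 4); Se2- < Te2- (same group, period 4 vs 5).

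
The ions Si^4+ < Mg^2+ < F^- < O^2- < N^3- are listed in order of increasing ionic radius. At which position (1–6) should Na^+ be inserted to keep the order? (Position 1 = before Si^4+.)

Each ion has 10 electrons. The ranking follows nuclear charge in reverse — greater Z gives a smaller radius. Si^4+ (Z=14), Mg^2+ (Z=12), Na^+ (Z=11), F^- (Z=9), O^2- (Z=8), N^3- (Z=7).
Merged order: Si^4+ < Mg^2+ < Na^+ < F^- < O^2- < N^3- — Na^+ is number 3.

3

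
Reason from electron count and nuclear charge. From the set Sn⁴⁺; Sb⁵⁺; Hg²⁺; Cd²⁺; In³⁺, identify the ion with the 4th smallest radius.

Electron counts and nuclear charges: Sb⁵⁺: 46 e⁻, Z=51, Sn⁴⁺: 46 e⁻, Z=50, In³⁺: 46 e⁻, Z=49, Cd²⁺: 46 e⁻, Z=48, Hg²⁺: 78 e⁻, Z=80. Sb⁵⁺ < Sn⁴⁺ (isoelectronic, higher Z=51 is smaller); Sn⁴⁺ < In³⁺ (isoelectronic, higher Z=50 is smaller); In³⁺ < Cd²⁺ (both 46 e⁻, Z=49>48); Cd²⁺ < Hg²⁺ (same group, period 5 vs 6).
Ordering: Sb⁵⁺ < Sn⁴⁺ < In³⁺ < Cd²⁺ < Hg²⁺. The 4th smallest is Cd²⁺.

Cd²⁺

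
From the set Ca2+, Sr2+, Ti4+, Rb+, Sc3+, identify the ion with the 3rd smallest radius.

Ca2+

Tabulating Z and e⁻: Ti4+ (Z=22, 18 e⁻), Sc3+ (Z=21, 18 e⁻), Ca2+ (Z=20, 18 e⁻), Sr2+ (Z=38, 36 e⁻), Rb+ (Z=37, 36 e⁻). Ti4+ < Sc3+ (isoelectronic, higher Z=22 is smaller); Sc3+ < Ca2+ (both 18 e⁻, Z=21>20); Ca2+ < Sr2+ (same group, period 4 vs 5); Sr2+ < Rb+ (isoelectronic, higher Z=38 is smaller).
Ordering: Ti4+ < Sc3+ < Ca2+ < Sr2+ < Rb+. The 3rd smallest is Ca2+.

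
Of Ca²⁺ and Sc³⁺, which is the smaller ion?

Sc³⁺

Each ion has 18 electrons. The ranking follows nuclear charge in reverse — greater Z gives a smaller radius. Sc³⁺ (Z=21), Ca²⁺ (Z=20).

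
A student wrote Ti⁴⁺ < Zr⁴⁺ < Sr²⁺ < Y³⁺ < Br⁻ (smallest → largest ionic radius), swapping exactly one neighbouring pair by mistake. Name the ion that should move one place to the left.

Y³⁺

Check each adjacent pair. Sr²⁺ and Y³⁺ are reversed: Y³⁺ and Sr²⁺ share 36 electrons; the higher nuclear charge on Y (Z=39) contracts it more, so Y³⁺ < Sr²⁺. No other neighbouring pair contradicts the periodic trends, so Y³⁺ is the ion listed too late.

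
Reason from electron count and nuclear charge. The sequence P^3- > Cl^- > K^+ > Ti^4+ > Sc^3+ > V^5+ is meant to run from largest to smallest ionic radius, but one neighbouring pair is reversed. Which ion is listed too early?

The pair Ti^4+, Sc^3+ is the wrong way round — Ti^4+ and Sc^3+ share 18 electrons; the higher nuclear charge on Ti (Z=22) contracts it more, so Ti^4+ < Sc^3+. All other adjacent pairs agree with periodic trends, so Ti^4+ is the misplaced ion.

Ti^4+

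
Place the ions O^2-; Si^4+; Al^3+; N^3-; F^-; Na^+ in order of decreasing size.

N^3- > O^2- > F^- > Na^+ > Al^3+ > Si^4+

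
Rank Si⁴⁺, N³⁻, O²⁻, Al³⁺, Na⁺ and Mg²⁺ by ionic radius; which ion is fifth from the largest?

Isoelectronic series (10 e⁻ each). Size is set by nuclear charge: more protons means a smaller ion. Si⁴⁺ (Z=14), Al³⁺ (Z=13), Mg²⁺ (Z=12), Na⁺ (Z=11), O²⁻ (Z=8), N³⁻ (Z=7).
That gives Si⁴⁺ < Al³⁺ < Mg²⁺ < Na⁺ < O²⁻ < N³⁻. From the largest end, number 5 is Al³⁺.

Al³⁺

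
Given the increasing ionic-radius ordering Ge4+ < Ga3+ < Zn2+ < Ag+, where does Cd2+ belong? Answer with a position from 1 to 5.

4

Ge4+: 28 e⁻, Z=32, Ga3+: 28 e⁻, Z=31, Zn2+: 28 e⁻, Z=30, Cd2+: 46 e⁻, Z=48, Ag+: 46 e⁻, Z=47. Ge4+ < Ga3+ (isoelectronic, higher Z=32 is smaller); Ga3+ < Zn2+ (both 28 e⁻, Z=31>30); Zn2+ < Cd2+ (same group, 1 shell fewer); Cd2+ < Ag+ (both 46 e⁻, Z=48>47).
Putting Cd2+ in gives Ge4+ < Ga3+ < Zn2+ < Cd2+ < Ag+; it lands at slot 4.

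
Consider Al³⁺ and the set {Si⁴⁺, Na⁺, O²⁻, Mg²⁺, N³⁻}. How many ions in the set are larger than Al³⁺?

4

These species are isoelectronic with 10 electrons. The only difference is the number of protons: Si⁴⁺ (Z=14), Al³⁺ (Z=13), Mg²⁺ (Z=12), Na⁺ (Z=11), O²⁻ (Z=8), N³⁻ (Z=7). The strongest nuclear pull (Si⁴⁺) gives the smallest ion.
Placing each against Al³⁺: smaller — Si⁴⁺; larger — Mg²⁺, Na⁺, O²⁻, N³⁻. Count: 4.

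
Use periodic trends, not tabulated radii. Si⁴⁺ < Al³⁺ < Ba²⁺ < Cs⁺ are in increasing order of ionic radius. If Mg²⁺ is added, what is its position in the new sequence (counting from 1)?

3

First list Z and electron count for each: Si⁴⁺: 10 e⁻, Z=14, Al³⁺: 10 e⁻, Z=13, Mg²⁺: 10 e⁻, Z=12, Ba²⁺: 54 e⁻, Z=56, Cs⁺: 54 e⁻, Z=55. Si⁴⁺ < Al³⁺ (both 10 e⁻, Z=14>13); Al³⁺ < Mg²⁺ (both 10 e⁻, Z=13>12); Mg²⁺ < Ba²⁺ (same group, 3 shells fewer); Ba²⁺ < Cs⁺ (both 54 e⁻, Z=56>55).
The complete sequence is Si⁴⁺ < Al³⁺ < Mg²⁺ < Ba²⁺ < Cs⁺. Mg²⁺ sits at position 3.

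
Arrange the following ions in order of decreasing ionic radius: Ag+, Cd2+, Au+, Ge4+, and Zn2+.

Work out protons and electrons: Ge4+ (Z=32, 28 e⁻), Zn2+ (Z=30, 28 e⁻), Cd2+ (Z=48, 46 e⁻), Ag+ (Z=47, 46 e⁻), Au+ (Z=79, 78 e⁻). Ge4+ < Zn2+ (both 28 e⁻, Z=32>30); Zn2+ < Cd2+ (same group, period 4 vs 5); Cd2+ < Ag+ (isoelectronic, higher Z=48 is smaller); Ag+ < Au+ (same group, period 5 vs 6).

Au+ > Ag+ > Cd2+ > Zn2+ > Ge4+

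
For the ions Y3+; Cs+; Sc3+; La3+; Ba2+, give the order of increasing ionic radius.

Work out protons and electrons: Sc3+: 18 e⁻, Z=21, Y3+: 36 e⁻, Z=39, La3+: 54 e⁻, Z=57, Ba2+: 54 e⁻, Z=56, Cs+: 54 e⁻, Z=55. Sc3+ < Y3+ (same group, 1 shell fewer); Y3+ < La3+ (same group, 1 shell fewer); La3+ < Ba2+ (isoelectronic, higher Z=57 is smaller); Ba2+ < Cs+ (isoelectronic, higher Z=56 is smaller).

Sc3+ < Y3+ < La3+ < Ba2+ < Cs+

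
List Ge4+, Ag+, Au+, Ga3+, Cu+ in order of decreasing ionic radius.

Au+ > Ag+ > Cu+ > Ga3+ > Ge4+

Ge4+ has 28 e⁻ (Z=32), Ga3+ has 28 e⁻ (Z=31), Cu+ has 28 e⁻ (Z=29), Ag+ has 46 e⁻ (Z=47), Au+ has 78 e⁻ (Z=79). Ge4+ < Ga3+ (isoelectronic, higher Z=32 is smaller); Ga3+ < Cu+ (both 28 e⁻, Z=31>29); Cu+ < Ag+ (same group, 1 shell fewer); Ag+ < Au+ (same group, period 5 vs 6).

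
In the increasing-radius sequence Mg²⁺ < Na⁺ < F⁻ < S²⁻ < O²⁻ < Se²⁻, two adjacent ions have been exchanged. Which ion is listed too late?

Check each adjacent pair. S²⁻ and O²⁻ are reversed: both in group 16 with the same charge; O²⁻ (period 2) has the smaller radius. No other neighbouring pair contradicts the periodic trends, so O²⁻ is the ion listed too late.

O²⁻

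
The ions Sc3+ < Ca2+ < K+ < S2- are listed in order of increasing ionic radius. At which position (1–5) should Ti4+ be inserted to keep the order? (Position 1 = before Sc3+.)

Each ion has 18 electrons. The ranking follows nuclear charge in reverse — greater Z gives a smaller radius. Ti4+ (Z=22), Sc3+ (Z=21), Ca2+ (Z=20), K+ (Z=19), S2- (Z=16).
Putting Ti4+ in gives Ti4+ < Sc3+ < Ca2+ < K+ < S2-; it lands at slot 1.

1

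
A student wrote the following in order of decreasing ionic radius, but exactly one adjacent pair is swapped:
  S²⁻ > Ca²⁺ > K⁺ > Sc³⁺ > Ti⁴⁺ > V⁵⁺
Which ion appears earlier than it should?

Ca²⁺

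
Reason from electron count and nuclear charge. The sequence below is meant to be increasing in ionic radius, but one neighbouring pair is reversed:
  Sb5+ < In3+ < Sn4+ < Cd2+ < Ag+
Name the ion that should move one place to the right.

In3+

Check each adjacent pair. In3+ and Sn4+ are reversed: they are isoelectronic (46 e⁻) and Sn has more protons than In (50 vs 49), making Sn4+ smaller. No other neighbouring pair contradicts the periodic trends, so In3+ is the ion listed too early.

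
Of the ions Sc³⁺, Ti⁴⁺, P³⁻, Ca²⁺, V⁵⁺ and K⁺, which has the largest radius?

Isoelectronic series (18 e⁻ each). Size is set by nuclear charge: more protons means a smaller ion. V⁵⁺ (Z=23), Ti⁴⁺ (Z=22), Sc³⁺ (Z=21), Ca²⁺ (Z=20), K⁺ (Z=19), P³⁻ (Z=15).

P³⁻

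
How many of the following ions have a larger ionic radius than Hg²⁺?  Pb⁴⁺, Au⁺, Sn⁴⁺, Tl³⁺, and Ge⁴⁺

First list Z and electron count for each: Ge⁴⁺ has 28 e⁻ (Z=32), Sn⁴⁺ has 46 e⁻ (Z=50), Pb⁴⁺ has 78 e⁻ (Z=82), Tl³⁺ has 78 e⁻ (Z=81), Hg²⁺ has 78 e⁻ (Z=80), Au⁺ has 78 e⁻ (Z=79). Ge⁴⁺ < Sn⁴⁺ (same group, 1 shell fewer); Sn⁴⁺ < Pb⁴⁺ (same group, 1 shell fewer); Pb⁴⁺ < Tl³⁺ (isoelectronic, higher Z=82 is smaller); Tl³⁺ < Hg²⁺ (isoelectronic, higher Z=81 is smaller); Hg²⁺ < Au⁺ (isoelectronic, higher Z=80 is smaller).
Relative to Hg²⁺, the ions that are larger are Au⁺. Count: 1.

1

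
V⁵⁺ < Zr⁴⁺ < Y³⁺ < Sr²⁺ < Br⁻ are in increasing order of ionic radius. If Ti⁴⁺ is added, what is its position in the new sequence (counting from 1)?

2

Electron counts and nuclear charges: V⁵⁺: 18 e⁻, Z=23, Ti⁴⁺: 18 e⁻, Z=22, Zr⁴⁺: 36 e⁻, Z=40, Y³⁺: 36 e⁻, Z=39, Sr²⁺: 36 e⁻, Z=38, Br⁻: 36 e⁻, Z=35. V⁵⁺ < Ti⁴⁺ (isoelectronic, higher Z=23 is smaller); Ti⁴⁺ < Zr⁴⁺ (same group, period 4 vs 5); Zr⁴⁺ < Y³⁺ (both 36 e⁻, Z=40>39); Y³⁺ < Sr²⁺ (isoelectronic, higher Z=39 is smaller); Sr²⁺ < Br⁻ (both 36 e⁻, Z=38>35).
Merged order: V⁵⁺ < Ti⁴⁺ < Zr⁴⁺ < Y³⁺ < Sr²⁺ < Br⁻ — Ti⁴⁺ is number 2.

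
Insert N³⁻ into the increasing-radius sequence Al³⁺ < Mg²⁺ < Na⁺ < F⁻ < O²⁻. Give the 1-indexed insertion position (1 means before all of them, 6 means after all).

6

Each ion has 10 electrons. The ranking follows nuclear charge in reverse — greater Z gives a smaller radius. Al³⁺ (Z=13), Mg²⁺ (Z=12), Na⁺ (Z=11), F⁻ (Z=9), O²⁻ (Z=8), N³⁻ (Z=7).
Merged order: Al³⁺ < Mg²⁺ < Na⁺ < F⁻ < O²⁻ < N³⁻ — N³⁻ is number 6.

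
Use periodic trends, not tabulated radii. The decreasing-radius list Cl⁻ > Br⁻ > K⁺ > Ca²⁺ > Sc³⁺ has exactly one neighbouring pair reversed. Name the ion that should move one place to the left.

Br⁻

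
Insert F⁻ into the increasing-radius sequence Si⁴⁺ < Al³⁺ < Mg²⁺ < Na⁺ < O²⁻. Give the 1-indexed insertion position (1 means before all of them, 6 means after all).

Isoelectronic series (10 e⁻ each). Size is set by nuclear charge: more protons means a smaller ion. Si⁴⁺ (Z=14), Al³⁺ (Z=13), Mg²⁺ (Z=12), Na⁺ (Z=11), F⁻ (Z=9), O²⁻ (Z=8).
With F⁻ included the full order is Si⁴⁺ < Al³⁺ < Mg²⁺ < Na⁺ < F⁻ < O²⁻, so it takes position 5.

5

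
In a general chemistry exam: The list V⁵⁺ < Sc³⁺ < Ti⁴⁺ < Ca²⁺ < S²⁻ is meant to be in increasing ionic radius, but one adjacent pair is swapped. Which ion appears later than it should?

Ti⁴⁺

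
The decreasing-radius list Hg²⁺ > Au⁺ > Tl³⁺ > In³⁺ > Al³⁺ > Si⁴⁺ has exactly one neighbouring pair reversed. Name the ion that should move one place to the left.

Au⁺

Scanning neighbour by neighbour, only Hg²⁺/Au⁺ violates a trend: Hg²⁺ and Au⁺ share 78 electrons; the higher nuclear charge on Hg (Z=80) contracts it more, so Hg²⁺ < Au⁺. That makes Au⁺ the one sitting a position late relative to where it belongs.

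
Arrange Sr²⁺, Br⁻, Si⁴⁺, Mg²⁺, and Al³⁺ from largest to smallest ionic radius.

Tabulating Z and e⁻: Si⁴⁺ (Z=14, 10 e⁻), Al³⁺ (Z=13, 10 e⁻), Mg²⁺ (Z=12, 10 e⁻), Sr²⁺ (Z=38, 36 e⁻), Br⁻ (Z=35, 36 e⁻). Si⁴⁺ < Al³⁺ (isoelectronic, higher Z=14 is smaller); Al³⁺ < Mg²⁺ (isoelectronic, higher Z=13 is smaller); Mg²⁺ < Sr²⁺ (same group, period 3 vs 5); Sr²⁺ < Br⁻ (both 36 e⁻, Z=38>35).

Br⁻ > Sr²⁺ > Mg²⁺ > Al³⁺ > Si⁴⁺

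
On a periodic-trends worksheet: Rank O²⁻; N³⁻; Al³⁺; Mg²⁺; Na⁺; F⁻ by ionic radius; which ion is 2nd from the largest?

Each ion has 10 electrons. The ranking follows nuclear charge in reverse — greater Z gives a smaller radius. Al³⁺ (Z=13), Mg²⁺ (Z=12), Na⁺ (Z=11), F⁻ (Z=9), O²⁻ (Z=8), N³⁻ (Z=7).
So the order is Al³⁺ < Mg²⁺ < Na⁺ < F⁻ < O²⁻ < N³⁻; the 2nd-largest ion is O²⁻.

O²⁻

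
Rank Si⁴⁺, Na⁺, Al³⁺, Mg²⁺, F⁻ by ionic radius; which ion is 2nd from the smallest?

Al³⁺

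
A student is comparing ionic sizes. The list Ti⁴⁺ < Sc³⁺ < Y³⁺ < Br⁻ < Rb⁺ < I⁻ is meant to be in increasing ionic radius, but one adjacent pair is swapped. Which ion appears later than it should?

Rb⁺

Scanning neighbour by neighbour, only Br⁻/Rb⁺ violates a trend: both have 36 electrons but Z(Rb)=37 > Z(Br)=35, so Rb⁺ should be the smaller of the two. That makes Rb⁺ the one sitting a position late relative to where it belongs.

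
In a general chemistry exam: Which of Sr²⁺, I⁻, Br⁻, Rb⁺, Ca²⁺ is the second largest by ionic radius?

Br⁻

First list Z and electron count for each: Ca²⁺ (Z=20, 18 e⁻), Sr²⁺ (Z=38, 36 e⁻), Rb⁺ (Z=37, 36 e⁻), Br⁻ (Z=35, 36 e⁻), I⁻ (Z=53, 54 e⁻). Ca²⁺ < Sr²⁺ (same group, period 4 vs 5); Sr²⁺ < Rb⁺ (both 36 e⁻, Z=38>37); Rb⁺ < Br⁻ (both 36 e⁻, Z=37>35); Br⁻ < I⁻ (same group, 1 shell fewer).
That gives Ca²⁺ < Sr²⁺ < Rb⁺ < Br⁻ < I⁻. From the largest end, number 2 is Br⁻.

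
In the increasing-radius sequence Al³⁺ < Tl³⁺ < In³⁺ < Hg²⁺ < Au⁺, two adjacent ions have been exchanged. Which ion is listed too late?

In³⁺

Check each adjacent pair. Tl³⁺ and In³⁺ are reversed: same group and charge — period 5 sits above period 6, so In³⁺ is smaller. No other neighbouring pair contradicts the periodic trends, so In³⁺ is the ion listed too late.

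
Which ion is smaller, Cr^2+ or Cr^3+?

Cr^3+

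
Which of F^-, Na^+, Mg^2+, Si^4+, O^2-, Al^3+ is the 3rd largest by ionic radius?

All of these have 10 electrons (isoelectronic). With the same electron cloud, the ion with the most protons pulls it in tightest. Nuclear charges: Si^4+ (Z=14), Al^3+ (Z=13), Mg^2+ (Z=12), Na^+ (Z=11), F^- (Z=9), O^2- (Z=8). Highest Z is smallest.
That gives Si^4+ < Al^3+ < Mg^2+ < Na^+ < F^- < O^2-. From the largest end, number 3 is Na^+.

Na^+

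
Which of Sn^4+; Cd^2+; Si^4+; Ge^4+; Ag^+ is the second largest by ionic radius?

Cd^2+

First list Z and electron count for each: Si^4+: 10 e⁻, Z=14, Ge^4+: 28 e⁻, Z=32, Sn^4+: 46 e⁻, Z=50, Cd^2+: 46 e⁻, Z=48, Ag^+: 46 e⁻, Z=47. Si^4+ < Ge^4+ (same group, period 3 vs 4); Ge^4+ < Sn^4+ (same group, period 4 vs 5); Sn^4+ < Cd^2+ (isoelectronic, higher Z=50 is smaller); Cd^2+ < Ag^+ (both 46 e⁻, Z=48>47).
So the order is Si^4+ < Ge^4+ < Sn^4+ < Cd^2+ < Ag^+; the 2nd-largest ion is Cd^2+.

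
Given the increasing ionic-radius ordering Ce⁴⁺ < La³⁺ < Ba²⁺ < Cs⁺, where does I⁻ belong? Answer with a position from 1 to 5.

Each ion has 54 electrons. The ranking follows nuclear charge in reverse — greater Z gives a smaller radius. Ce⁴⁺ (Z=58), La³⁺ (Z=57), Ba²⁺ (Z=56), Cs⁺ (Z=55), I⁻ (Z=53).
Putting I⁻ in gives Ce⁴⁺ < La³⁺ < Ba²⁺ < Cs⁺ < I⁻; it lands at slot 5.

5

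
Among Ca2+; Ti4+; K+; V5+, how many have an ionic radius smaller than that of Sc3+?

2

All of these have 18 electrons (isoelectronic). With the same electron cloud, the ion with the most protons pulls it in tightest. Nuclear charges: V5+ (Z=23), Ti4+ (Z=22), Sc3+ (Z=21), Ca2+ (Z=20), K+ (Z=19). Highest Z is smallest.
Relative to Sc3+, the ions that are smaller are V5+, Ti4+. That's 2.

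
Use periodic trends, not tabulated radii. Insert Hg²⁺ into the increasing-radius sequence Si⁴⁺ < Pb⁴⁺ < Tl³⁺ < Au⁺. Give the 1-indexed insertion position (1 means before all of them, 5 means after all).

4

Tabulating Z and e⁻: Si⁴⁺: 10 e⁻, Z=14, Pb⁴⁺: 78 e⁻, Z=82, Tl³⁺: 78 e⁻, Z=81, Hg²⁺: 78 e⁻, Z=80, Au⁺: 78 e⁻, Z=79. Si⁴⁺ < Pb⁴⁺ (same group, period 3 vs 6); Pb⁴⁺ < Tl³⁺ (both 78 e⁻, Z=82>81); Tl³⁺ < Hg²⁺ (isoelectronic, higher Z=81 is smaller); Hg²⁺ < Au⁺ (both 78 e⁻, Z=80>79).
With Hg²⁺ included the full order is Si⁴⁺ < Pb⁴⁺ < Tl³⁺ < Hg²⁺ < Au⁺, so it takes position 4.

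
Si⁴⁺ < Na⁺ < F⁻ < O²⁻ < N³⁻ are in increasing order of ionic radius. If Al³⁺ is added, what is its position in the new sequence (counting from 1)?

2

All of these have 10 electrons (isoelectronic). With the same electron cloud, the ion with the most protons pulls it in tightest. Nuclear charges: Si⁴⁺ (Z=14), Al³⁺ (Z=13), Na⁺ (Z=11), F⁻ (Z=9), O²⁻ (Z=8), N³⁻ (Z=7). Highest Z is smallest.
Putting Al³⁺ in gives Si⁴⁺ < Al³⁺ < Na⁺ < F⁻ < O²⁻ < N³⁻; it lands at slot 2.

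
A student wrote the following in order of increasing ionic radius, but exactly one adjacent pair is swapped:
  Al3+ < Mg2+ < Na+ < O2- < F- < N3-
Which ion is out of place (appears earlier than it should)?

O2-

Compare adjacent ions: they are isoelectronic (10 e⁻) and F has more protons than O (9 vs 8), making F- smaller — yet in this increasing list O2- sits before F-. Nothing else is reversed, so O2- should move one place to the right.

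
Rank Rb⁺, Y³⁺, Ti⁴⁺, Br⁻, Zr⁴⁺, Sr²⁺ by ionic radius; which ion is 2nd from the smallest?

Electron counts and nuclear charges: Ti⁴⁺ (Z=22, 18 e⁻), Zr⁴⁺ (Z=40, 36 e⁻), Y³⁺ (Z=39, 36 e⁻), Sr²⁺ (Z=38, 36 e⁻), Rb⁺ (Z=37, 36 e⁻), Br⁻ (Z=35, 36 e⁻). Ti⁴⁺ < Zr⁴⁺ (same group, 1 shell fewer); Zr⁴⁺ < Y³⁺ (isoelectronic, higher Z=40 is smaller); Y³⁺ < Sr²⁺ (both 36 e⁻, Z=39>38); Sr²⁺ < Rb⁺ (both 36 e⁻, Z=38>37); Rb⁺ < Br⁻ (isoelectronic, higher Z=37 is smaller).
Ordering: Ti⁴⁺ < Zr⁴⁺ < Y³⁺ < Sr²⁺ < Rb⁺ < Br⁻. The 2nd smallest is Zr⁴⁺.

Zr⁴⁺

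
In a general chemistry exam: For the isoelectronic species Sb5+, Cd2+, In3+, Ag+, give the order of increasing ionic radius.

These species are isoelectronic with 46 electrons. The only difference is the number of protons: Sb5+ (Z=51), In3+ (Z=49), Cd2+ (Z=48), Ag+ (Z=47). The strongest nuclear pull (Sb5+) gives the smallest ion.

Sb5+ < In3+ < Cd2+ < Ag+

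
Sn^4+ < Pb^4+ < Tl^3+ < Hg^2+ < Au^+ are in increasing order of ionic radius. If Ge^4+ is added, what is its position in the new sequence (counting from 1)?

Work out protons and electrons: Ge^4+ has 28 e⁻ (Z=32), Sn^4+ has 46 e⁻ (Z=50), Pb^4+ has 78 e⁻ (Z=82), Tl^3+ has 78 e⁻ (Z=81), Hg^2+ has 78 e⁻ (Z=80), Au^+ has 78 e⁻ (Z=79). Ge^4+ < Sn^4+ (same group, period 4 vs 5); Sn^4+ < Pb^4+ (same group, 1 shell fewer); Pb^4+ < Tl^3+ (isoelectronic, higher Z=82 is smaller); Tl^3+ < Hg^2+ (isoelectronic, higher Z=81 is smaller); Hg^2+ < Au^+ (both 78 e⁻, Z=80>79).
With Ge^4+ included the full order is Ge^4+ < Sn^4+ < Pb^4+ < Tl^3+ < Hg^2+ < Au^+, so it takes position 1.

1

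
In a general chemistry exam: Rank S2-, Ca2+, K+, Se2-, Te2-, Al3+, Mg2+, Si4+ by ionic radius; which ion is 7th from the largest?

Al3+

Work out protons and electrons: Si4+: 10 e⁻, Z=14, Al3+: 10 e⁻, Z=13, Mg2+: 10 e⁻, Z=12, Ca2+: 18 e⁻, Z=20, K+: 18 e⁻, Z=19, S2-: 18 e⁻, Z=16, Se2-: 36 e⁻, Z=34, Te2-: 54 e⁻, Z=52. Si4+ < Al3+ (isoelectronic, higher Z=14 is smaller); Al3+ < Mg2+ (both 10 e⁻, Z=13>12); Mg2+ < Ca2+ (same group, 1 shell fewer); Ca2+ < K+ (isoelectronic, higher Z=20 is smaller); K+ < S2- (both 18 e⁻, Z=19>16); S2- < Se2- (same group, 1 shell fewer); Se2- < Te2- (same group, 1 shell fewer).
That gives Si4+ < Al3+ < Mg2+ < Ca2+ < K+ < S2- < Se2- < Te2-. From the largest end, number 7 is Al3+.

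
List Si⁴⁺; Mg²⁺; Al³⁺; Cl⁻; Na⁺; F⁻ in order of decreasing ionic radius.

Cl⁻ > F⁻ > Na⁺ > Mg²⁺ > Al³⁺ > Si⁴⁺

Tabulating Z and e⁻: Si⁴⁺ (Z=14, 10 e⁻), Al³⁺ (Z=13, 10 e⁻), Mg²⁺ (Z=12, 10 e⁻), Na⁺ (Z=11, 10 e⁻), F⁻ (Z=9, 10 e⁻), Cl⁻ (Z=17, 18 e⁻). Si⁴⁺ < Al³⁺ (both 10 e⁻, Z=14>13); Al³⁺ < Mg²⁺ (both 10 e⁻, Z=13>12); Mg²⁺ < Na⁺ (both 10 e⁻, Z=12>11); Na⁺ < F⁻ (isoelectronic, higher Z=11 is smaller); F⁻ < Cl⁻ (same group, 1 shell fewer).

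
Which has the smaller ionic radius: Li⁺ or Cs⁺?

Same group, same charge. Going down the group adds an extra shell of electrons, so the ion gets larger: Li⁺ is highest in the group and smallest.

Li⁺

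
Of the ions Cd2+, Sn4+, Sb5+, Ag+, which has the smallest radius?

Isoelectronic series (46 e⁻ each). Size is set by nuclear charge: more protons means a smaller ion. Sb5+ (Z=51), Sn4+ (Z=50), Cd2+ (Z=48), Ag+ (Z=47).

Sb5+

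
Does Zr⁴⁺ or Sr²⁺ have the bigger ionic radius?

These species are isoelectronic with 36 electrons. The only difference is the number of protons: Zr⁴⁺ (Z=40), Sr²⁺ (Z=38). The strongest nuclear pull (Zr⁴⁺) gives the smallest ion.

Sr²⁺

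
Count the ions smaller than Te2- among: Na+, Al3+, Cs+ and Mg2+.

4

Tabulating Z and e⁻: Al3+ has 10 e⁻ (Z=13), Mg2+ has 10 e⁻ (Z=12), Na+ has 10 e⁻ (Z=11), Cs+ has 54 e⁻ (Z=55), Te2- has 54 e⁻ (Z=52). Al3+ < Mg2+ (isoelectronic, higher Z=13 is smaller); Mg2+ < Na+ (both 10 e⁻, Z=12>11); Na+ < Cs+ (same group, 3 shells fewer); Cs+ < Te2- (both 54 e⁻, Z=55>52).
Overall: Al3+ < Mg2+ < Na+ < Cs+ < Te2-. Te2- has 4 below it and 0 above. So 4 are smaller.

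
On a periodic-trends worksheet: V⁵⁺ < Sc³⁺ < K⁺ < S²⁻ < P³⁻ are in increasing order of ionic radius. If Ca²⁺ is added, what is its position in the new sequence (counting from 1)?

All of these have 18 electrons (isoelectronic). With the same electron cloud, the ion with the most protons pulls it in tightest. Nuclear charges: V⁵⁺ (Z=23), Sc³⁺ (Z=21), Ca²⁺ (Z=20), K⁺ (Z=19), S²⁻ (Z=16), P³⁻ (Z=15). Highest Z is smallest.
Putting Ca²⁺ in gives V⁵⁺ < Sc³⁺ < Ca²⁺ < K⁺ < S²⁻ < P³⁻; it lands at slot 3.

3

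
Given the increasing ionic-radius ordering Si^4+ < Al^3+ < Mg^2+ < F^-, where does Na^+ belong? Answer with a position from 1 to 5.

4

These species are isoelectronic with 10 electrons. The only difference is the number of protons: Si^4+ (Z=14), Al^3+ (Z=13), Mg^2+ (Z=12), Na^+ (Z=11), F^- (Z=9). The strongest nuclear pull (Si^4+) gives the smallest ion.
Merged order: Si^4+ < Al^3+ < Mg^2+ < Na^+ < F^- — Na^+ is number 4.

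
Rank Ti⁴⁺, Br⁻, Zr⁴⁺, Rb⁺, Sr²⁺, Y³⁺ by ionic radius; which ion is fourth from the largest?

Y³⁺

Electron counts and nuclear charges: Ti⁴⁺ (Z=22, 18 e⁻), Zr⁴⁺ (Z=40, 36 e⁻), Y³⁺ (Z=39, 36 e⁻), Sr²⁺ (Z=38, 36 e⁻), Rb⁺ (Z=37, 36 e⁻), Br⁻ (Z=35, 36 e⁻). Ti⁴⁺ < Zr⁴⁺ (same group, 1 shell fewer); Zr⁴⁺ < Y³⁺ (both 36 e⁻, Z=40>39); Y³⁺ < Sr²⁺ (isoelectronic, higher Z=39 is smaller); Sr²⁺ < Rb⁺ (both 36 e⁻, Z=38>37); Rb⁺ < Br⁻ (both 36 e⁻, Z=37>35).
Ordering: Ti⁴⁺ < Zr⁴⁺ < Y³⁺ < Sr²⁺ < Rb⁺ < Br⁻. The fourth largest is Y³⁺.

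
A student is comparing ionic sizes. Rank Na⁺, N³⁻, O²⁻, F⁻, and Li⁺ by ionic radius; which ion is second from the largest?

O²⁻

Tabulating Z and e⁻: Li⁺: 2 e⁻, Z=3, Na⁺: 10 e⁻, Z=11, F⁻: 10 e⁻, Z=9, O²⁻: 10 e⁻, Z=8, N³⁻: 10 e⁻, Z=7. Li⁺ < Na⁺ (same group, period 2 vs 3); Na⁺ < F⁻ (isoelectronic, higher Z=11 is smaller); F⁻ < O²⁻ (isoelectronic, higher Z=9 is smaller); O²⁻ < N³⁻ (both 10 e⁻, Z=8>7).
So the order is Li⁺ < Na⁺ < F⁻ < O²⁻ < N³⁻; the 2nd-largest ion is O²⁻.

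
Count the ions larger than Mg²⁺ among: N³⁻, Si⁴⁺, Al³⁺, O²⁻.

All of these have 10 electrons (isoelectronic). With the same electron cloud, the ion with the most protons pulls it in tightest. Nuclear charges: Si⁴⁺ (Z=14), Al³⁺ (Z=13), Mg²⁺ (Z=12), O²⁻ (Z=8), N³⁻ (Z=7). Highest Z is smallest.
Relative to Mg²⁺, the ions that are larger are O²⁻, N³⁻. That's 2.

2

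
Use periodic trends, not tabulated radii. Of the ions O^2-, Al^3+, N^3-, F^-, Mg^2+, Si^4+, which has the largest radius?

N^3-

Each ion has 10 electrons. The ranking follows nuclear charge in reverse — greater Z gives a smaller radius. Si^4+ (Z=14), Al^3+ (Z=13), Mg^2+ (Z=12), F^- (Z=9), O^2- (Z=8), N^3- (Z=7).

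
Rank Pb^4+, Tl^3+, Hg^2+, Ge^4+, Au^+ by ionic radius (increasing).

Electron counts and nuclear charges: Ge^4+ (Z=32, 28 e⁻), Pb^4+ (Z=82, 78 e⁻), Tl^3+ (Z=81, 78 e⁻), Hg^2+ (Z=80, 78 e⁻), Au^+ (Z=79, 78 e⁻). Ge^4+ < Pb^4+ (same group, 2 shells fewer); Pb^4+ < Tl^3+ (isoelectronic, higher Z=82 is smaller); Tl^3+ < Hg^2+ (both 78 e⁻, Z=81>80); Hg^2+ < Au^+ (both 78 e⁻, Z=80>79).

Ge^4+ < Pb^4+ < Tl^3+ < Hg^2+ < Au^+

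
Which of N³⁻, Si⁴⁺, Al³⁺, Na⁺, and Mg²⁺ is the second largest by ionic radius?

Na⁺

Isoelectronic series (10 e⁻ each). Size is set by nuclear charge: more protons means a smaller ion. Si⁴⁺ (Z=14), Al³⁺ (Z=13), Mg²⁺ (Z=12), Na⁺ (Z=11), N³⁻ (Z=7).
So the order is Si⁴⁺ < Al³⁺ < Mg²⁺ < Na⁺ < N³⁻; the 2nd-largest ion is Na⁺.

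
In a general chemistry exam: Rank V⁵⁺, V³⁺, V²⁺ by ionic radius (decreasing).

For a single element, ionic radius drops as positive charge rises — V⁵⁺ < V²⁺.

V²⁺ > V³⁺ > V⁵⁺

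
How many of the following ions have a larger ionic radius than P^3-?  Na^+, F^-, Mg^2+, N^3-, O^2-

Mg^2+ has 10 e⁻ (Z=12), Na^+ has 10 e⁻ (Z=11), F^- has 10 e⁻ (Z=9), O^2- has 10 e⁻ (Z=8), N^3- has 10 e⁻ (Z=7), P^3- has 18 e⁻ (Z=15). Mg^2+ < Na^+ (both 10 e⁻, Z=12>11); Na^+ < F^- (isoelectronic, higher Z=11 is smaller); F^- < O^2- (isoelectronic, higher Z=9 is smaller); O^2- < N^3- (isoelectronic, higher Z=8 is smaller); N^3- < P^3- (same group, 1 shell fewer).
Placing each against P^3-: smaller — Mg^2+, Na^+, F^-, O^2-, N^3-; larger — none. So 0 are larger.

0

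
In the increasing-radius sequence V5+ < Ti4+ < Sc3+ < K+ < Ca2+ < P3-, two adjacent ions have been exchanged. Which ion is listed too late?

Scanning neighbour by neighbour, only K+/Ca2+ violates a trend: they are isoelectronic (18 e⁻) and Ca has more protons than K (20 vs 19), making Ca2+ smaller. That makes Ca2+ the one sitting a position late relative to where it belongs.

Ca2+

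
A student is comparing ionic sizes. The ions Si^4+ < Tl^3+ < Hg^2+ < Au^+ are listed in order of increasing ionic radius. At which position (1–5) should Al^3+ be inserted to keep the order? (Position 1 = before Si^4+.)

Work out protons and electrons: Si^4+ has 10 e⁻ (Z=14), Al^3+ has 10 e⁻ (Z=13), Tl^3+ has 78 e⁻ (Z=81), Hg^2+ has 78 e⁻ (Z=80), Au^+ has 78 e⁻ (Z=79). Si^4+ < Al^3+ (isoelectronic, higher Z=14 is smaller); Al^3+ < Tl^3+ (same group, period 3 vs 6); Tl^3+ < Hg^2+ (both 78 e⁻, Z=81>80); Hg^2+ < Au^+ (isoelectronic, higher Z=80 is smaller).
Putting Al^3+ in gives Si^4+ < Al^3+ < Tl^3+ < Hg^2+ < Au^+; it lands at slot 2.

2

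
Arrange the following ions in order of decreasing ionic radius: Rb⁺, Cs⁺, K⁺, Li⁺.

Cs⁺ > Rb⁺ > K⁺ > Li⁺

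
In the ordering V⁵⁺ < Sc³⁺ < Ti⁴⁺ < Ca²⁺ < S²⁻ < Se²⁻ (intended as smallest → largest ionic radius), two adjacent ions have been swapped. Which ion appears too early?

Sc³⁺

Compare adjacent ions: both have 18 electrons but Z(Ti)=22 > Z(Sc)=21, so Ti⁴⁺ should be the smaller of the two — yet in this increasing list Sc³⁺ sits before Ti⁴⁺. Nothing else is reversed, so Sc³⁺ should move one place to the right.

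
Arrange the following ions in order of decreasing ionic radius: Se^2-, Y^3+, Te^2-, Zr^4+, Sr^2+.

First list Z and electron count for each: Zr^4+: 36 e⁻, Z=40, Y^3+: 36 e⁻, Z=39, Sr^2+: 36 e⁻, Z=38, Se^2-: 36 e⁻, Z=34, Te^2-: 54 e⁻, Z=52. Zr^4+ < Y^3+ (both 36 e⁻, Z=40>39); Y^3+ < Sr^2+ (isoelectronic, higher Z=39 is smaller); Sr^2+ < Se^2- (both 36 e⁻, Z=38>34); Se^2- < Te^2- (same group, period 4 vs 5).

Te^2- > Se^2- > Sr^2+ > Y^3+ > Zr^4+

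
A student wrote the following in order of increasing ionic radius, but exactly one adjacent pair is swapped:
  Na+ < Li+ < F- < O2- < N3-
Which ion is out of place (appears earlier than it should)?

Check each adjacent pair. Na+ and Li+ are reversed: both in group 1 with the same charge; Li+ (period 2) has the smaller radius. No other neighbouring pair contradicts the periodic trends, so Na+ is the ion listed too early.

Na+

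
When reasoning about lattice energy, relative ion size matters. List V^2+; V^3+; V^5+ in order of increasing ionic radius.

For a single element, ionic radius drops as positive charge rises — V^5+ < V^2+.

V^5+ < V^3+ < V^2+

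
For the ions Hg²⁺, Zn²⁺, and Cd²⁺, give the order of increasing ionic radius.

Zn²⁺ < Cd²⁺ < Hg²⁺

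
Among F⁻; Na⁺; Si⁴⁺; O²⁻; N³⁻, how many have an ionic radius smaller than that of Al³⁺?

All of these have 10 electrons (isoelectronic). With the same electron cloud, the ion with the most protons pulls it in tightest. Nuclear charges: Si⁴⁺ (Z=14), Al³⁺ (Z=13), Na⁺ (Z=11), F⁻ (Z=9), O²⁻ (Z=8), N³⁻ (Z=7). Highest Z is smallest.
Ordering all of them (including Al³⁺) by radius gives Si⁴⁺ < Al³⁺ < Na⁺ < F⁻ < O²⁻ < N³⁻. Count: 1.

1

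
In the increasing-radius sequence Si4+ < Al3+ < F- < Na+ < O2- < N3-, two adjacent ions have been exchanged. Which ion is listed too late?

Scanning neighbour by neighbour, only F-/Na+ violates a trend: they are isoelectronic (10 e⁻) and Na has more protons than F (11 vs 9), making Na+ smaller. That makes Na+ the one sitting a position late relative to where it belongs.

Na+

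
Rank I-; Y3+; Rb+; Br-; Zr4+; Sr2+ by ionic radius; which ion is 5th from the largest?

Y3+

First list Z and electron count for each: Zr4+ (Z=40, 36 e⁻), Y3+ (Z=39, 36 e⁻), Sr2+ (Z=38, 36 e⁻), Rb+ (Z=37, 36 e⁻), Br- (Z=35, 36 e⁻), I- (Z=53, 54 e⁻). Zr4+ < Y3+ (both 36 e⁻, Z=40>39); Y3+ < Sr2+ (isoelectronic, higher Z=39 is smaller); Sr2+ < Rb+ (isoelectronic, higher Z=38 is smaller); Rb+ < Br- (isoelectronic, higher Z=37 is smaller); Br- < I- (same group, 1 shell fewer).
Ordering: Zr4+ < Y3+ < Sr2+ < Rb+ < Br- < I-. The 5th largest is Y3+.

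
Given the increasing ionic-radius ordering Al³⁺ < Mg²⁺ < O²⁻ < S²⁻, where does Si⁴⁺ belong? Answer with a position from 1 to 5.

1

Tabulating Z and e⁻: Si⁴⁺ has 10 e⁻ (Z=14), Al³⁺ has 10 e⁻ (Z=13), Mg²⁺ has 10 e⁻ (Z=12), O²⁻ has 10 e⁻ (Z=8), S²⁻ has 18 e⁻ (Z=16). Si⁴⁺ < Al³⁺ (both 10 e⁻, Z=14>13); Al³⁺ < Mg²⁺ (both 10 e⁻, Z=13>12); Mg²⁺ < O²⁻ (isoelectronic, higher Z=12 is smaller); O²⁻ < S²⁻ (same group, 1 shell fewer).
Merged order: Si⁴⁺ < Al³⁺ < Mg²⁺ < O²⁻ < S²⁻ — Si⁴⁺ is number 1.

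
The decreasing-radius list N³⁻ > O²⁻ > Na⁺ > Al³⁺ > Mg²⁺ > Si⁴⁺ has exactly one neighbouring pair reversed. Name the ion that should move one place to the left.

Mg²⁺

Scanning neighbour by neighbour, only Al³⁺/Mg²⁺ violates a trend: both have 10 electrons but Z(Al)=13 > Z(Mg)=12, so Al³⁺ should be the smaller of the two. That makes Mg²⁺ the one sitting a position late relative to where it belongs.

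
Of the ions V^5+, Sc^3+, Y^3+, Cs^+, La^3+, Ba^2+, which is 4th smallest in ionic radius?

La^3+

First list Z and electron count for each: V^5+ has 18 e⁻ (Z=23), Sc^3+ has 18 e⁻ (Z=21), Y^3+ has 36 e⁻ (Z=39), La^3+ has 54 e⁻ (Z=57), Ba^2+ has 54 e⁻ (Z=56), Cs^+ has 54 e⁻ (Z=55). V^5+ < Sc^3+ (both 18 e⁻, Z=23>21); Sc^3+ < Y^3+ (same group, 1 shell fewer); Y^3+ < La^3+ (same group, period 5 vs 6); La^3+ < Ba^2+ (isoelectronic, higher Z=57 is smaller); Ba^2+ < Cs^+ (both 54 e⁻, Z=56>55).
Full ascending order: V^5+ < Sc^3+ < Y^3+ < La^3+ < Ba^2+ < Cs^+. Counting from the smallest, position 4 is La^3+.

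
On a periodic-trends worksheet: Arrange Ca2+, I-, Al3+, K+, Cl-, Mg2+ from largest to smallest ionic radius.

I- > Cl- > K+ > Ca2+ > Mg2+ > Al3+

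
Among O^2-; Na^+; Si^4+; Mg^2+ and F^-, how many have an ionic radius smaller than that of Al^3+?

1

All of these have 10 electrons (isoelectronic). With the same electron cloud, the ion with the most protons pulls it in tightest. Nuclear charges: Si^4+ (Z=14), Al^3+ (Z=13), Mg^2+ (Z=12), Na^+ (Z=11), F^- (Z=9), O^2- (Z=8). Highest Z is smallest.
Overall: Si^4+ < Al^3+ < Mg^2+ < Na^+ < F^- < O^2-. Al^3+ has 1 below it and 4 above. Count: 1.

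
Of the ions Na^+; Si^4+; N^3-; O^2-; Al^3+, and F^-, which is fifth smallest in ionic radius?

O^2-

All of these have 10 electrons (isoelectronic). With the same electron cloud, the ion with the most protons pulls it in tightest. Nuclear charges: Si^4+ (Z=14), Al^3+ (Z=13), Na^+ (Z=11), F^- (Z=9), O^2- (Z=8), N^3- (Z=7). Highest Z is smallest.
Full ascending order: Si^4+ < Al^3+ < Na^+ < F^- < O^2- < N^3-. Counting from the smallest, position 5 is O^2-.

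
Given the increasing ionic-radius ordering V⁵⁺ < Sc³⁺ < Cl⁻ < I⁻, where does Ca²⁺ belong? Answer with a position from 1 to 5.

Electron counts and nuclear charges: V⁵⁺ has 18 e⁻ (Z=23), Sc³⁺ has 18 e⁻ (Z=21), Ca²⁺ has 18 e⁻ (Z=20), Cl⁻ has 18 e⁻ (Z=17), I⁻ has 54 e⁻ (Z=53). V⁵⁺ < Sc³⁺ (both 18 e⁻, Z=23>21); Sc³⁺ < Ca²⁺ (both 18 e⁻, Z=21>20); Ca²⁺ < Cl⁻ (isoelectronic, higher Z=20 is smaller); Cl⁻ < I⁻ (same group, 2 shells fewer).
The complete sequence is V⁵⁺ < Sc³⁺ < Ca²⁺ < Cl⁻ < I⁻. Ca²⁺ sits at position 3.

3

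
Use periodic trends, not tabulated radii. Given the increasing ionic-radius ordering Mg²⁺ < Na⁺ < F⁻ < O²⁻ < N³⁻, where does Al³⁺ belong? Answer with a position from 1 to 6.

1

These species are isoelectronic with 10 electrons. The only difference is the number of protons: Al³⁺ (Z=13), Mg²⁺ (Z=12), Na⁺ (Z=11), F⁻ (Z=9), O²⁻ (Z=8), N³⁻ (Z=7). The strongest nuclear pull (Al³⁺) gives the smallest ion.
Merged order: Al³⁺ < Mg²⁺ < Na⁺ < F⁻ < O²⁻ < N³⁻ — Al³⁺ is number 1.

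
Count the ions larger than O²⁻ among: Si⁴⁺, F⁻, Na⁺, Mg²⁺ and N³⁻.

1

These species are isoelectronic with 10 electrons. The only difference is the number of protons: Si⁴⁺ (Z=14), Mg²⁺ (Z=12), Na⁺ (Z=11), F⁻ (Z=9), O²⁻ (Z=8), N³⁻ (Z=7). The strongest nuclear pull (Si⁴⁺) gives the smallest ion.
Placing each against O²⁻: smaller — Si⁴⁺, Mg²⁺, Na⁺, F⁻; larger — N³⁻. Count: 1.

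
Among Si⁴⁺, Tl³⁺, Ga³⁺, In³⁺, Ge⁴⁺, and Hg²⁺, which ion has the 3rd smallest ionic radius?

Work out protons and electrons: Si⁴⁺: 10 e⁻, Z=14, Ge⁴⁺: 28 e⁻, Z=32, Ga³⁺: 28 e⁻, Z=31, In³⁺: 46 e⁻, Z=49, Tl³⁺: 78 e⁻, Z=81, Hg²⁺: 78 e⁻, Z=80. Si⁴⁺ < Ge⁴⁺ (same group, period 3 vs 4); Ge⁴⁺ < Ga³⁺ (isoelectronic, higher Z=32 is smaller); Ga³⁺ < In³⁺ (same group, period 4 vs 5); In³⁺ < Tl³⁺ (same group, period 5 vs 6); Tl³⁺ < Hg²⁺ (both 78 e⁻, Z=81>80).
So the order is Si⁴⁺ < Ge⁴⁺ < Ga³⁺ < In³⁺ < Tl³⁺ < Hg²⁺; the 3rd-smallest ion is Ga³⁺.

Ga³⁺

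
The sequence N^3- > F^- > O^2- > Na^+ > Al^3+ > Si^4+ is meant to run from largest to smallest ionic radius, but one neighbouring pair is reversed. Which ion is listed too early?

Compare adjacent ions: F^- and O^2- share 10 electrons; the higher nuclear charge on F (Z=9) contracts it more, so F^- < O^2- — yet in this decreasing list F^- sits before O^2-. Nothing else is reversed, so F^- should move one place to the right.

F^-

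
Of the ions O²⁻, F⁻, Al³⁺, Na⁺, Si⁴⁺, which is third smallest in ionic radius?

Isoelectronic series (10 e⁻ each). Size is set by nuclear charge: more protons means a smaller ion. Si⁴⁺ (Z=14), Al³⁺ (Z=13), Na⁺ (Z=11), F⁻ (Z=9), O²⁻ (Z=8).
That gives Si⁴⁺ < Al³⁺ < Na⁺ < F⁻ < O²⁻. From the smallest end, number 3 is Na⁺.

Na⁺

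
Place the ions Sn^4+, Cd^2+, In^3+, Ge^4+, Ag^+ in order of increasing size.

Work out protons and electrons: Ge^4+ (Z=32, 28 e⁻), Sn^4+ (Z=50, 46 e⁻), In^3+ (Z=49, 46 e⁻), Cd^2+ (Z=48, 46 e⁻), Ag^+ (Z=47, 46 e⁻). Ge^4+ < Sn^4+ (same group, period 4 vs 5); Sn^4+ < In^3+ (isoelectronic, higher Z=50 is smaller); In^3+ < Cd^2+ (both 46 e⁻, Z=49>48); Cd^2+ < Ag^+ (both 46 e⁻, Z=48>47).

Ge^4+ < Sn^4+ < In^3+ < Cd^2+ < Ag^+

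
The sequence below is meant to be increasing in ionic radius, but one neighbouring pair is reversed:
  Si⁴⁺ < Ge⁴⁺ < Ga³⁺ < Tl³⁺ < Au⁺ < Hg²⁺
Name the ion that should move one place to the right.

Au⁺

Check each adjacent pair. Au⁺ and Hg²⁺ are reversed: they are isoelectronic (78 e⁻) and Hg has more protons than Au (80 vs 79), making Hg²⁺ smaller. No other neighbouring pair contradicts the periodic trends, so Au⁺ is the ion listed too early.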